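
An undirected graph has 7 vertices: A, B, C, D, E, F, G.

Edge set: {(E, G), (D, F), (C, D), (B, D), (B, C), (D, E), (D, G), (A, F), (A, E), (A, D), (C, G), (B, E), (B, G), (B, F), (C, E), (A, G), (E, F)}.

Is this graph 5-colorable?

Yes

The chromatic number is 5. B, C, D, E, G are mutually adjacent (a clique of size 5), so at least 5 colors are needed.
5 colors suffice: color 1 → {E}; color 2 → {D}; color 3 → {F, G}; color 4 → {A, B}; color 5 → {C}.
That is already a proper 5-coloring.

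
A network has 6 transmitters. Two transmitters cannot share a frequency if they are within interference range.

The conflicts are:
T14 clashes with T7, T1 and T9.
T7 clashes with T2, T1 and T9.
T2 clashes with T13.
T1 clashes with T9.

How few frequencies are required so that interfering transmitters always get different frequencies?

T14, T7, T1, T9 are mutually in conflict, so at least 4 frequencies are needed.
4 frequencies suffice: frequency 1 → {T7, T13}; frequency 2 → {T2, T1}; frequency 3 → {T14}; frequency 4 → {T9}. Each listed conflict is separated.

4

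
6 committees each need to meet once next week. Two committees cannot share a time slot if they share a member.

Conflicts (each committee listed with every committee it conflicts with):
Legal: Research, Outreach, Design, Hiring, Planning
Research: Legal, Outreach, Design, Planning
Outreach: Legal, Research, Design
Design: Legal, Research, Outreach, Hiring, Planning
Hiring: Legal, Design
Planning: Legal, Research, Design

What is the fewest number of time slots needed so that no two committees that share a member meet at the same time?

4

Legal, Research, Outreach, Design are mutually in conflict, so at least 4 time slots are needed.
4 time slots suffice: Legal=1, Research=3, Outreach=4, Design=2, Hiring=3, Planning=4. Every pair that conflicts lands in different time slots.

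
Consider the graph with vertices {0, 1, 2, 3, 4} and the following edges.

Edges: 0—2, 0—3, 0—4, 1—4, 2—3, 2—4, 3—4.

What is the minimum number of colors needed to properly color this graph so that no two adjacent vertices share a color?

0, 2, 3, 4 are pairwise adjacent (a clique of size 4), so at least 4 colors are needed.
4 colors suffice: color red → {4}; color blue → {0, 1}; color green → {3}; color yellow → {2}. No two adjacent vertices share a color.

4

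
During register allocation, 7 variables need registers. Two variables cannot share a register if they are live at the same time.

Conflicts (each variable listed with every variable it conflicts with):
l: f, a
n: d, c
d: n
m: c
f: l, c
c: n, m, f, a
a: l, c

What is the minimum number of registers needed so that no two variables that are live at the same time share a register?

n and c conflict, so at least 2 registers are needed.
2 registers suffice: register 1 → {l, d, c}; register 2 → {n, m, f, a}. Each listed conflict is separated.

2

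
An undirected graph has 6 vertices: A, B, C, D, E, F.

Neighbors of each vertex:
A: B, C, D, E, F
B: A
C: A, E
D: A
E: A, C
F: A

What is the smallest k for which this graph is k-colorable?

A, C, E are mutually adjacent, so at least 3 colors are needed.
3 colors suffice: color red → {A}; color blue → {B, C, D, F}; color green → {E}. Each edge has distinct colors on its endpoints.

3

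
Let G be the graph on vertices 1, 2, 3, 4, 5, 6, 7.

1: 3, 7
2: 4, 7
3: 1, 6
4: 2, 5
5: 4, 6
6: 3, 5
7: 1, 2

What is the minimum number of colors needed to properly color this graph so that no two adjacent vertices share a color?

3

The cycle 3-1-7-2-4-5-6-3 has odd length 7, so it cannot be 2-colored; at least 3 colors are needed.
One proper 3-coloring: 1=red, 2=red, 3=blue, 4=blue, 5=green, 6=red, 7=blue. Each edge has distinct colors on its endpoints.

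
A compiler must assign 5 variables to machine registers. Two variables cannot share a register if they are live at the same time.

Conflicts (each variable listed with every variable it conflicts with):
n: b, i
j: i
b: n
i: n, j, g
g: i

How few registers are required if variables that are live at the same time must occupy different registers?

2

i and g conflict, so at least 2 registers are needed.
2 registers suffice: register 1 → {b, i}; register 2 → {n, j, g}. Every pair that conflicts lands in different registers.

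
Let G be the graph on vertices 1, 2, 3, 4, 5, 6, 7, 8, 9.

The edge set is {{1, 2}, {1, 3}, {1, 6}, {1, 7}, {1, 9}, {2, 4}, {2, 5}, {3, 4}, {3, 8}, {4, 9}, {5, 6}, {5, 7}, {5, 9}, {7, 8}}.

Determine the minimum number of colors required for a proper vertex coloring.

1 and 9 are adjacent, so at least 2 colors are needed.
One proper 2-coloring: 1=red, 2=blue, 3=blue, 4=red, 5=red, 6=blue, 7=blue, 8=red, 9=blue. No two adjacent vertices share a color.

2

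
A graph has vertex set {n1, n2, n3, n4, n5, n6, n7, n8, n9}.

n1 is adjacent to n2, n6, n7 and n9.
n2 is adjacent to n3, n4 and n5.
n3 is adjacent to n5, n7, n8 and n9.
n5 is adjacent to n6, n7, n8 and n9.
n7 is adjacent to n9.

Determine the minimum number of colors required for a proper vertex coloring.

n3, n5, n7, n9 are pairwise adjacent (a clique of size 4), so at least 4 colors are needed.
4 colors suffice: color R → {n1, n4, n5}; color B → {n3, n6}; color G → {n2, n7, n8}; color Y → {n9}. Each edge has distinct colors on its endpoints.

4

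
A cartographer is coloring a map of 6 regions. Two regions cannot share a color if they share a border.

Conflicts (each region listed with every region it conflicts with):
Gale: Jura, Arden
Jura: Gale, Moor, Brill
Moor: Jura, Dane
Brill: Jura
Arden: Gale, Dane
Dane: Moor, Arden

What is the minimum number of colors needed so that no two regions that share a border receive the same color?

The cycle Arden-Gale-Jura-Moor-Dane-Arden has odd length 5, so it cannot be 2-colored; at least 3 colors are needed.
A valid assignment using 3 colors: Gale=2, Jura=1, Moor=2, Brill=2, Arden=1, Dane=3. Every pair that conflicts lands in different colors.

3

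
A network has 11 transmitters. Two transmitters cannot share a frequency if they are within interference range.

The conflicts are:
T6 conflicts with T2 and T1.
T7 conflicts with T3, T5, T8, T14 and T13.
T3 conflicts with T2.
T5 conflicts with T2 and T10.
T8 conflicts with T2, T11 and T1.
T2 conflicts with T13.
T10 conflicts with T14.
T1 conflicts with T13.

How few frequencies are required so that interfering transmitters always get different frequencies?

2

T6 and T2 conflict, so at least 2 frequencies are needed.
A valid assignment using 2 frequencies: T6=2, T7=1, T3=2, T5=2, T8=2, T2=1, T11=1, T10=1, T1=1, T14=2, T13=2. Every pair that conflicts lands in different frequencies.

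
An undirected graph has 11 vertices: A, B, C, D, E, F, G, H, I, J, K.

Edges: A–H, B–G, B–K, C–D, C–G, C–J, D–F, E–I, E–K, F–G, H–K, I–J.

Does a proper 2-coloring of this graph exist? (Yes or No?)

No

The cycle G-C-J-I-E-K-B-G has odd length 7, so it cannot be 2-colored; at least 3 colors are needed.
So 2 colors are not enough.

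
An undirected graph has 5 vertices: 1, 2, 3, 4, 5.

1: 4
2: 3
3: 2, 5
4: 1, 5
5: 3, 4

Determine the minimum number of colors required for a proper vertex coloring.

1 and 4 are adjacent, so at least 2 colors are needed.
A valid assignment using 2 colors: 1=blue, 2=blue, 3=red, 4=red, 5=blue. Each edge has distinct colors on its endpoints.

2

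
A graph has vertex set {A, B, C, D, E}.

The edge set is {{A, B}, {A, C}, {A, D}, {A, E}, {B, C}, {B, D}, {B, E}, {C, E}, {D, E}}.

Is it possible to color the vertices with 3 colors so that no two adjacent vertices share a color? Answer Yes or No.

A, B, D, E form a clique, so at least 4 colors are needed.
So 3 colors are not enough.

No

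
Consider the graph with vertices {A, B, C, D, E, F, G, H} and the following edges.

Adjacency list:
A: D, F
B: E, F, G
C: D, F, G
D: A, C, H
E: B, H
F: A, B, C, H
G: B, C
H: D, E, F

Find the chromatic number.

B and F are adjacent, so at least 2 colors are needed.
2 colors suffice: A=2, B=2, C=2, D=1, E=1, F=1, G=1, H=2. Each edge has distinct colors on its endpoints.

2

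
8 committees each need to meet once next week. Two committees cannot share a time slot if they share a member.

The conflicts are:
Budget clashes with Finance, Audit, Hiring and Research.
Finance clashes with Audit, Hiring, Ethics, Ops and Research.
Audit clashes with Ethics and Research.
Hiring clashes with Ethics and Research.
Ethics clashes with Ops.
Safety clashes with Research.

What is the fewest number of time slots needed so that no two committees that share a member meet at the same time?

Budget, Finance, Audit, Research are mutually in conflict, so at least 4 time slots are needed.
4 time slots suffice: time slot 1 → {Finance, Safety}; time slot 2 → {Ethics, Research}; time slot 3 → {Audit, Hiring, Ops}; time slot 4 → {Budget}. No two conflicting committees share a time slot.

4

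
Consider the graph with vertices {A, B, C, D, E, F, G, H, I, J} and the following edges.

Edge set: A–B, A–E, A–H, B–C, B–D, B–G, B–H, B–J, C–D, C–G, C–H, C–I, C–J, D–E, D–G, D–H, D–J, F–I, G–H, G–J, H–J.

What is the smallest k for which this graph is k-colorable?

B, C, D, G, H, J are pairwise adjacent (a clique of size 6), so at least 6 colors are needed.
6 colors suffice: A=1, B=4, C=1, D=3, E=2, F=1, G=5, H=2, I=2, J=6. Every edge joins two different colors.

6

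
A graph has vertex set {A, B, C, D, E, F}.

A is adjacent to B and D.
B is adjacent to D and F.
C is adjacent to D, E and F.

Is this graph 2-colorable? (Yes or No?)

A, B, D are mutually adjacent, so at least 3 colors are needed.
So 2 colors are not enough.

No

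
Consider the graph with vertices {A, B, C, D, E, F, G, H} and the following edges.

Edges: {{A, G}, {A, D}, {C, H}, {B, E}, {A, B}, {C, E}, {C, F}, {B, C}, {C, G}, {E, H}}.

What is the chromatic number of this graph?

B, C, E are mutually adjacent, so at least 3 colors are needed.
3 colors suffice: color 1 → {A, C}; color 2 → {B, D, F, G, H}; color 3 → {E}. No two adjacent vertices share a color.

3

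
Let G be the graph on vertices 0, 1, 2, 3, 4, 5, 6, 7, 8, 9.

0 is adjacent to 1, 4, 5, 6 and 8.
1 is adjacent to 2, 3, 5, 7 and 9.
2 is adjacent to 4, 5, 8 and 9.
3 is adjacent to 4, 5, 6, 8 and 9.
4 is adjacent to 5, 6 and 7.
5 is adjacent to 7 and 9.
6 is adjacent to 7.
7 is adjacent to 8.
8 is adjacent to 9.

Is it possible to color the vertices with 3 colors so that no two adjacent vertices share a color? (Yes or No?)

No

1, 3, 5, 9 are mutually adjacent (a clique of size 4), so at least 4 colors are needed.
So 3 colors are not enough.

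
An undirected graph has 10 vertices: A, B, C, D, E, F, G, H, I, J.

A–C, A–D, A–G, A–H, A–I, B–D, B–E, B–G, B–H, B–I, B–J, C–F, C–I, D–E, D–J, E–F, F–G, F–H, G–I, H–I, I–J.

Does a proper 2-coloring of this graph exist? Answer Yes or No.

B, D, J are mutually adjacent, so at least 3 colors are needed.
So 2 colors are not enough.

No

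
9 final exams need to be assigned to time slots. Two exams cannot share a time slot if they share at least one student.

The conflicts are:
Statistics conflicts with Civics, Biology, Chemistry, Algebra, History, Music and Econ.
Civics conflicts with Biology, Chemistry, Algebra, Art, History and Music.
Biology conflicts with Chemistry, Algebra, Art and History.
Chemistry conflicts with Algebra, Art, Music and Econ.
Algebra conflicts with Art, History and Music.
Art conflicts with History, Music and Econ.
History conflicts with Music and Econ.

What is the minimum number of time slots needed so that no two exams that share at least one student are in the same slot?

Civics, Chemistry, Algebra, Art, Music pairwise conflict, so at least 5 time slots are needed.
Using 5 time slots: Statistics=1, Civics=2, Biology=5, Chemistry=3, Algebra=4, Art=1, History=3, Music=5, Econ=2. Each listed conflict is separated.

5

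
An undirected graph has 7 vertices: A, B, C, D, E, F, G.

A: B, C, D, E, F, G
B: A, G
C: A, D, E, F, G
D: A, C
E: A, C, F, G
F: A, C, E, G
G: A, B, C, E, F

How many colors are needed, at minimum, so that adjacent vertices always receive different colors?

A, C, E, F, G form a clique, so at least 5 colors are needed.
5 colors suffice: color red → {A}; color blue → {D, G}; color green → {B, C}; color yellow → {F}; color purple → {E}. Every edge joins two different colors.

5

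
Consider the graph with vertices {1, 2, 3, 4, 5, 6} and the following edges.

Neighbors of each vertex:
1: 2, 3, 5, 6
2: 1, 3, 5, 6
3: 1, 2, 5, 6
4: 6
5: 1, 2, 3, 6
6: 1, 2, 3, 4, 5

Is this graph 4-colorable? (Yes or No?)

No

1, 2, 3, 5, 6 are mutually adjacent (a clique of size 5), so at least 5 colors are needed.
So 4 colors are not enough.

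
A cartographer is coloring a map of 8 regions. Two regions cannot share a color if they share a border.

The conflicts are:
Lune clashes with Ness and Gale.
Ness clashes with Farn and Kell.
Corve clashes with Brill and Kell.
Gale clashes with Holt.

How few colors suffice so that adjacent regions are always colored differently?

Lune and Gale conflict, so at least 2 colors are needed.
One proper 2-coloring: Lune=2, Ness=1, Farn=2, Corve=1, Gale=1, Holt=2, Brill=2, Kell=2. Every pair that conflicts lands in different colors.

2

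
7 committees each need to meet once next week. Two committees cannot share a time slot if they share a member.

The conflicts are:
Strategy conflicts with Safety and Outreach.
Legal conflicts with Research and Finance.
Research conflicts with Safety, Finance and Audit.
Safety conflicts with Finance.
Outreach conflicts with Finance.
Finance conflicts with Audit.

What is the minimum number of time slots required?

Research, Finance, Audit all conflict with each other, so at least 3 time slots are needed.
3 time slots suffice: time slot 1 → {Strategy, Finance}; time slot 2 → {Research, Outreach}; time slot 3 → {Legal, Safety, Audit}. Every pair that conflicts lands in different time slots.

3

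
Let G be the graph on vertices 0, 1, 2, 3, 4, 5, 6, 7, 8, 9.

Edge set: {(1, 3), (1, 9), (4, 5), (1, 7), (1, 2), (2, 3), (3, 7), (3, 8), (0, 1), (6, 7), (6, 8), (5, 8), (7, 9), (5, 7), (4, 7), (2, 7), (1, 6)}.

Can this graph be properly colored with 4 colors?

Yes

The chromatic number is 4. 1, 2, 3, 7 form a clique, so at least 4 colors are needed.
One proper 4-coloring: 0=red, 1=blue, 2=yellow, 3=green, 4=green, 5=blue, 6=green, 7=red, 8=red, 9=green.
That is already a proper 4-coloring.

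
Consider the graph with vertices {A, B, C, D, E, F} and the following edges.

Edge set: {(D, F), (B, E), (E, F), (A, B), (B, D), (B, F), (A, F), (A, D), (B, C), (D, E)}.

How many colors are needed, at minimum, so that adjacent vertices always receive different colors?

B, D, E, F form a clique, so at least 4 colors are needed.
4 colors suffice: color red → {B}; color blue → {C, D}; color green → {F}; color yellow → {A, E}. No two adjacent vertices share a color.

4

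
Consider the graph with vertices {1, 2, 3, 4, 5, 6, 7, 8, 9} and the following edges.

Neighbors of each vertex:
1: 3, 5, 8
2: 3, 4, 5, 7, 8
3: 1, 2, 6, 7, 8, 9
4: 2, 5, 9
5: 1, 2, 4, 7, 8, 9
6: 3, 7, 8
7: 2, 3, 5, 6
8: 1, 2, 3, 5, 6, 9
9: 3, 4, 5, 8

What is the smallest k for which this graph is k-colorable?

2, 3, 8 are pairwise adjacent, so at least 3 colors are needed.
3 colors suffice: color a → {3, 5}; color b → {4, 7, 8}; color c → {1, 2, 6, 9}. No two adjacent vertices share a color.

3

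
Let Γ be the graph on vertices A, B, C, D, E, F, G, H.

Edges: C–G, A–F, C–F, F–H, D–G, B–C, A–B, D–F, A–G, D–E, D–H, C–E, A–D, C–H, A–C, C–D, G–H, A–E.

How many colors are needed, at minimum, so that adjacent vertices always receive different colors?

C, D, F, H are pairwise adjacent (a clique of size 4), so at least 4 colors are needed.
One proper 4-coloring: A=3, B=2, C=1, D=2, E=4, F=4, G=4, H=3. No two adjacent vertices share a color.

4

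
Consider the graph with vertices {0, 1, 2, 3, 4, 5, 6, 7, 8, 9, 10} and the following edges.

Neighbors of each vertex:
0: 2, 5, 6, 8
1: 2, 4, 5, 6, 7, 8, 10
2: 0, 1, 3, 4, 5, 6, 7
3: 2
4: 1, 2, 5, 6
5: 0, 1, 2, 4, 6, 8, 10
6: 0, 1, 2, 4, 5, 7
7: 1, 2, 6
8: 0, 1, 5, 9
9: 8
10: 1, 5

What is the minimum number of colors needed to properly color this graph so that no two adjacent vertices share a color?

5

1, 2, 4, 5, 6 are mutually adjacent (a clique of size 5), so at least 5 colors are needed.
5 colors suffice: color a → {0, 1, 3, 9}; color b → {2, 8, 10}; color c → {5, 7}; color d → {6}; color e → {4}. No two adjacent vertices share a color.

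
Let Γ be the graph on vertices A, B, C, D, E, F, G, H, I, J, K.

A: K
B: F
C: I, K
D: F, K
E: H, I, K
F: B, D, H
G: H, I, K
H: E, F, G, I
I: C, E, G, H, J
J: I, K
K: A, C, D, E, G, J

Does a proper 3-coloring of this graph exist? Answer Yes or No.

Yes

The chromatic number is 3. G, H, I form a triangle, so at least 3 colors are needed.
One proper 3-coloring: A=2, B=2, C=2, D=2, E=3, F=1, G=3, H=2, I=1, J=2, K=1.
That is already a proper 3-coloring.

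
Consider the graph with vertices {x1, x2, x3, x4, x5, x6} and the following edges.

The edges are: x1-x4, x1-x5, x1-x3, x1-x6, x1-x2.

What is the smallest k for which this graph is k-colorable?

x1 and x2 are adjacent, so at least 2 colors are needed.
2 colors suffice: color R → {x1}; color B → {x2, x3, x4, x5, x6}. Every edge joins two different colors.

2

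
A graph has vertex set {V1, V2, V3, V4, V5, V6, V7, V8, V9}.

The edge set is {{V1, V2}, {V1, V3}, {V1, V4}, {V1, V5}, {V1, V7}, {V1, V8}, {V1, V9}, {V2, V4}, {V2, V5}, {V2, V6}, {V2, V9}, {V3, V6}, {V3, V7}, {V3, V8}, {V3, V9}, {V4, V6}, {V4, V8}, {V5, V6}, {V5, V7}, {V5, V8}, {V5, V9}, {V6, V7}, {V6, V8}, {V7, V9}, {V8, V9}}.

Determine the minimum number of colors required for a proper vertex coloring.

V1, V2, V5, V9 are pairwise adjacent (a clique of size 4), so at least 4 colors are needed.
4 colors suffice: color 1 → {V1, V6}; color 2 → {V3, V4, V5}; color 3 → {V2, V7, V8}; color 4 → {V9}. Each edge has distinct colors on its endpoints.

4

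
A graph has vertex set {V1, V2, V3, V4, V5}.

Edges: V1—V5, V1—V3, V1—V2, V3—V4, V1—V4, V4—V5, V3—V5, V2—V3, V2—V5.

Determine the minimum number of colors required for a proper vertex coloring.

4

V1, V2, V3, V5 are mutually adjacent (a clique of size 4), so at least 4 colors are needed.
A valid assignment using 4 colors: V1=2, V2=4, V3=1, V4=4, V5=3. Each edge has distinct colors on its endpoints.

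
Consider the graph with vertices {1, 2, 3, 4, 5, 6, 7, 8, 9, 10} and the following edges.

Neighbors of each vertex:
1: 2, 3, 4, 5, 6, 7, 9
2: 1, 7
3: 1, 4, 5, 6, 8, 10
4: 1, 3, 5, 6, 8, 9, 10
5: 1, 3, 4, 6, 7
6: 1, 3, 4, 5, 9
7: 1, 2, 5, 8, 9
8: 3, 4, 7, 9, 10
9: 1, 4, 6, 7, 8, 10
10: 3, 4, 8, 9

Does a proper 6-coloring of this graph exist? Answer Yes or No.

Yes

The chromatic number is 5. 1, 3, 4, 5, 6 are pairwise adjacent (a clique of size 5), so at least 5 colors are needed.
5 colors suffice: color a → {4, 7}; color b → {1, 8}; color c → {2, 3, 9}; color d → {5, 10}; color e → {6}.
Since 6 ≥ 5, a proper 6-coloring certainly exists.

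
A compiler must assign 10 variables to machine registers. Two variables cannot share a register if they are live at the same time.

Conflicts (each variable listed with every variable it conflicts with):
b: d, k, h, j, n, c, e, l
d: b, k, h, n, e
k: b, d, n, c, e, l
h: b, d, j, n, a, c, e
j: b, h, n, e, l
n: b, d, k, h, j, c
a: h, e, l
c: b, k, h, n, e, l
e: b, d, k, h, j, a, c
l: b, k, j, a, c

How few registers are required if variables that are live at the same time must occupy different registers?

4

b, d, h, n pairwise conflict, so at least 4 registers are needed.
4 registers suffice: b=1, d=4, k=2, h=2, j=4, n=3, a=1, c=4, e=3, l=3. Every pair that conflicts lands in different registers.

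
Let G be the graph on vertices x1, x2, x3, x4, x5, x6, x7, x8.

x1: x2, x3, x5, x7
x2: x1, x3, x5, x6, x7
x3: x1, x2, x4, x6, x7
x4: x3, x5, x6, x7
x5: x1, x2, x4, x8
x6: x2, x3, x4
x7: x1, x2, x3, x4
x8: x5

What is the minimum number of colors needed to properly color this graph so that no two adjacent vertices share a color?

x1, x2, x3, x7 are mutually adjacent (a clique of size 4), so at least 4 colors are needed.
4 colors suffice: color 1 → {x3, x5}; color 2 → {x2, x4, x8}; color 3 → {x1, x6}; color 4 → {x7}. Each edge has distinct colors on its endpoints.

4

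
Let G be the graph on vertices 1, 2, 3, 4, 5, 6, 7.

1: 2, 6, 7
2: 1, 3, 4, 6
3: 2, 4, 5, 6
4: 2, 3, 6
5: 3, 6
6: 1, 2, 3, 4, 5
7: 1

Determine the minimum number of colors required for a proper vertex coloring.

4

2, 3, 4, 6 are pairwise adjacent (a clique of size 4), so at least 4 colors are needed.
4 colors suffice: 1=b, 2=c, 3=b, 4=d, 5=c, 6=a, 7=a. No two adjacent vertices share a color.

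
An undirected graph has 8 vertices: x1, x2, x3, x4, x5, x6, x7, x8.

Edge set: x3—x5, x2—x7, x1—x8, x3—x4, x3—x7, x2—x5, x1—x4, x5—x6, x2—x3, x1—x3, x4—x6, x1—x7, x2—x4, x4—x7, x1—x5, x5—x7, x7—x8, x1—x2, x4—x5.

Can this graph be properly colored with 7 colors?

The chromatic number is 6. x1, x2, x3, x4, x5, x7 are mutually adjacent (a clique of size 6), so at least 6 colors are needed.
6 colors suffice: color 1 → {x1, x6}; color 2 → {x4, x8}; color 3 → {x5}; color 4 → {x7}; color 5 → {x3}; color 6 → {x2}.
Since 7 ≥ 6, a proper 7-coloring certainly exists.

Yes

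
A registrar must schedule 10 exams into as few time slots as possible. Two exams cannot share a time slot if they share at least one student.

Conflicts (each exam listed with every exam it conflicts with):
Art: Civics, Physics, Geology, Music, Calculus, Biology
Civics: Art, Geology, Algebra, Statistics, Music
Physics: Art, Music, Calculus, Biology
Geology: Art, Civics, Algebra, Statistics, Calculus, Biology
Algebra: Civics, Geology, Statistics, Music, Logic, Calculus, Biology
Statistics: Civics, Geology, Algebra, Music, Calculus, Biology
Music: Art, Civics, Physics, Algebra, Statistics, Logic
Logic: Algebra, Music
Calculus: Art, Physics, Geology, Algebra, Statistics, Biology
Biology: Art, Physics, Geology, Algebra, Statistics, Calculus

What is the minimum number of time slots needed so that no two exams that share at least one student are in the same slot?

5

Geology, Algebra, Statistics, Calculus, Biology pairwise conflict, so at least 5 time slots are needed.
5 time slots suffice: time slot 1 → {Art, Algebra}; time slot 2 → {Music, Calculus}; time slot 3 → {Civics, Logic, Biology}; time slot 4 → {Physics, Geology}; time slot 5 → {Statistics}. Each listed conflict is separated.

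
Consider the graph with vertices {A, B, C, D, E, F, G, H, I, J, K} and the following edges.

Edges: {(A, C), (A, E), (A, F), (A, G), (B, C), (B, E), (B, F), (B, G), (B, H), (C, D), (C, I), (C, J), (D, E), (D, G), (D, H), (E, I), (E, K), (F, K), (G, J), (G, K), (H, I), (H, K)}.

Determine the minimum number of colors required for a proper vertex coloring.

2

C and J are adjacent, so at least 2 colors are needed.
One proper 2-coloring: A=blue, B=blue, C=red, D=blue, E=red, F=red, G=red, H=red, I=blue, J=blue, K=blue. No two adjacent vertices share a color.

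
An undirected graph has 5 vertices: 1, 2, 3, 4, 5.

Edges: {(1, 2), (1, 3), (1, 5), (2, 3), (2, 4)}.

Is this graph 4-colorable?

The chromatic number is 3. 1, 2, 3 are pairwise adjacent, so at least 3 colors are needed.
3 colors suffice: 1=b, 2=a, 3=c, 4=b, 5=a.
Since 4 ≥ 3, a proper 4-coloring certainly exists.

Yes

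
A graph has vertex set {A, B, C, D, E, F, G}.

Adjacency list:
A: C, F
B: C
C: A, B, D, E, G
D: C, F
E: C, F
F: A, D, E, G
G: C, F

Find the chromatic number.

2

F and G are adjacent, so at least 2 colors are needed.
A valid assignment using 2 colors: A=blue, B=blue, C=red, D=blue, E=blue, F=red, G=blue. Each edge has distinct colors on its endpoints.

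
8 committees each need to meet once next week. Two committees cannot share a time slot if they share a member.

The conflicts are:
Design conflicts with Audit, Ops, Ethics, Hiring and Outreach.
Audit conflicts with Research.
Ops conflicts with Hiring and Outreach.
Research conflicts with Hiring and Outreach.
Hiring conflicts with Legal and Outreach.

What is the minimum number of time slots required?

Design, Ops, Hiring, Outreach are mutually in conflict, so at least 4 time slots are needed.
A valid assignment using 4 time slots: Design=2, Audit=1, Ops=4, Ethics=1, Research=2, Hiring=1, Legal=2, Outreach=3. Every pair that conflicts lands in different time slots.

4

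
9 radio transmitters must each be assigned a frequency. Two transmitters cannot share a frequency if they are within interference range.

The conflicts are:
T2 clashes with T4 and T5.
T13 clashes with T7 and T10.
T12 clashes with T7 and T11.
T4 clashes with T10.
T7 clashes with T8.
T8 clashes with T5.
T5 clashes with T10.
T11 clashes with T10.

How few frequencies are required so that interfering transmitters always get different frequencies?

3

The cycle T7-T8-T5-T10-T13-T7 has odd length 5, so it cannot be 2-colored; at least 3 frequencies are needed.
Using 3 frequencies: T2=1, T13=2, T12=2, T4=2, T7=1, T8=3, T5=2, T11=3, T10=1. Each listed conflict is separated.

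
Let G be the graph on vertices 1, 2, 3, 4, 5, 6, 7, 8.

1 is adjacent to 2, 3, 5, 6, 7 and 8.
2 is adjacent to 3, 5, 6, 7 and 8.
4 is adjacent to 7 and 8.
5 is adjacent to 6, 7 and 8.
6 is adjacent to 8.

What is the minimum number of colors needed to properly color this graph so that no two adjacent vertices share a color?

1, 2, 5, 6, 8 are pairwise adjacent (a clique of size 5), so at least 5 colors are needed.
5 colors suffice: color a → {1, 4}; color b → {2}; color c → {3, 5}; color d → {7, 8}; color e → {6}. Each edge has distinct colors on its endpoints.

5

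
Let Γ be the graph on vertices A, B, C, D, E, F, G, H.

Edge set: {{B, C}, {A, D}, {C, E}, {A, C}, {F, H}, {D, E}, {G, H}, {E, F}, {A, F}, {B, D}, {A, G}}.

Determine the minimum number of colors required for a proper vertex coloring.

2

A and G are adjacent, so at least 2 colors are needed.
2 colors suffice: color red → {A, B, E, H}; color blue → {C, D, F, G}. Each edge has distinct colors on its endpoints.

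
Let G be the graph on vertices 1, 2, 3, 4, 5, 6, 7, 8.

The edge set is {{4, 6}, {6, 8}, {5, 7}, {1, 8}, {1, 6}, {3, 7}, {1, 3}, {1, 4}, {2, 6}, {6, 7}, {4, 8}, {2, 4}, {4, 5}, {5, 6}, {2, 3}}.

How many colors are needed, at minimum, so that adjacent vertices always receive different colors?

4

1, 4, 6, 8 form a clique, so at least 4 colors are needed.
A valid assignment using 4 colors: 1=green, 2=green, 3=red, 4=blue, 5=green, 6=red, 7=blue, 8=yellow. No two adjacent vertices share a color.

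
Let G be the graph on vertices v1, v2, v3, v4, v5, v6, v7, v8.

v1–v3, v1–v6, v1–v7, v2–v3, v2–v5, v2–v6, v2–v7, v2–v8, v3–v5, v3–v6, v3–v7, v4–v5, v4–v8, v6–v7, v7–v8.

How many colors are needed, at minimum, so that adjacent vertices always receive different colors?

v2, v3, v6, v7 are mutually adjacent (a clique of size 4), so at least 4 colors are needed.
4 colors suffice: color red → {v5, v7}; color blue → {v3, v8}; color green → {v1, v2, v4}; color yellow → {v6}. No two adjacent vertices share a color.

4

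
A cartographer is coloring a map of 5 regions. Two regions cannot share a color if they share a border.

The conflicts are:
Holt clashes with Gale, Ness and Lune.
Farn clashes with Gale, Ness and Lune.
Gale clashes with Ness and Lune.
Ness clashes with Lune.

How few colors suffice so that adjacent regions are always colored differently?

Farn, Gale, Ness, Lune are mutually in conflict, so at least 4 colors are needed.
One proper 4-coloring: Holt=4, Farn=4, Gale=3, Ness=2, Lune=1. Each listed conflict is separated.

4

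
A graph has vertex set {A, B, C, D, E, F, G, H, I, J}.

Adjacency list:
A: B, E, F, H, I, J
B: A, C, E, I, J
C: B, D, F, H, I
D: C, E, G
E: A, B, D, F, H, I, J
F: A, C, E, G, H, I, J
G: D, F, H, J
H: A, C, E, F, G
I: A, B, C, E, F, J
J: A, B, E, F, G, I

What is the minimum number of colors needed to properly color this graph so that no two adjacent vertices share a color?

5

A, B, E, I, J are mutually adjacent (a clique of size 5), so at least 5 colors are needed.
A valid assignment using 5 colors: A=4, B=2, C=1, D=2, E=1, F=2, G=1, H=3, I=3, J=5. Every edge joins two different colors.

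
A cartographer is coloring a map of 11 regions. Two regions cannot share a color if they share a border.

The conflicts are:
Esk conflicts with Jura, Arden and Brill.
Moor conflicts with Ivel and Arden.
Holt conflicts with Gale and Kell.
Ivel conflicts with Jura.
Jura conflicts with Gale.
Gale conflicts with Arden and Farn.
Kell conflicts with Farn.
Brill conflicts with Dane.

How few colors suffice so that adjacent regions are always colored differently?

3

The cycle Ivel-Jura-Esk-Arden-Moor-Ivel has odd length 5, so it cannot be 2-colored; at least 3 colors are needed.
A valid assignment using 3 colors: Esk=1, Moor=3, Holt=2, Ivel=1, Jura=2, Gale=1, Kell=1, Arden=2, Brill=2, Dane=1, Farn=2. Every pair that conflicts lands in different colors.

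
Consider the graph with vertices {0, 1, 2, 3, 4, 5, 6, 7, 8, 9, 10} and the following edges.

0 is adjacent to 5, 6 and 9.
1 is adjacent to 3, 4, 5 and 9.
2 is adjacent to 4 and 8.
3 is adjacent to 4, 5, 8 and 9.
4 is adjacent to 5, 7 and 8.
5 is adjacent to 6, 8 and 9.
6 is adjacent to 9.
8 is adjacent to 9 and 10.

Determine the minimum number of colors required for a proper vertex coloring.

4

1, 3, 4, 5 are pairwise adjacent (a clique of size 4), so at least 4 colors are needed.
4 colors suffice: 0=yellow, 1=blue, 2=red, 3=yellow, 4=green, 5=red, 6=blue, 7=red, 8=blue, 9=green, 10=red. Each edge has distinct colors on its endpoints.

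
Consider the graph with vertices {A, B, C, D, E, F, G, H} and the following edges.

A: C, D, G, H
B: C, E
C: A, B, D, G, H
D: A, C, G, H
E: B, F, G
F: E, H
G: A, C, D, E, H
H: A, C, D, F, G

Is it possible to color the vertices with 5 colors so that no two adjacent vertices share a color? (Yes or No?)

The chromatic number is 5. A, C, D, G, H are mutually adjacent (a clique of size 5), so at least 5 colors are needed.
5 colors suffice: color 1 → {B, F, G}; color 2 → {E, H}; color 3 → {C}; color 4 → {D}; color 5 → {A}.
That is already a proper 5-coloring.

Yes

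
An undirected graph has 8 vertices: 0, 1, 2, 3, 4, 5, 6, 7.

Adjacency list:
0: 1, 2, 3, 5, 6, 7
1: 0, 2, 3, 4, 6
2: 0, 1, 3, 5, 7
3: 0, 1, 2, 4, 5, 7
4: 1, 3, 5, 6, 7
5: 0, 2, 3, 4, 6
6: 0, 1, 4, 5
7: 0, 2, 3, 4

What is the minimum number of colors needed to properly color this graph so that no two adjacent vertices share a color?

4

0, 2, 3, 7 are pairwise adjacent (a clique of size 4), so at least 4 colors are needed.
4 colors suffice: color a → {0, 4}; color b → {3, 6}; color c → {1, 5, 7}; color d → {2}. No two adjacent vertices share a color.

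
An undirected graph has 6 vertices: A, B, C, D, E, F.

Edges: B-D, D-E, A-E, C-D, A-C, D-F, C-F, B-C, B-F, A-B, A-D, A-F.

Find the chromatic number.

5

A, B, C, D, F are pairwise adjacent (a clique of size 5), so at least 5 colors are needed.
5 colors suffice: color red → {A}; color blue → {D}; color green → {B, E}; color yellow → {F}; color purple → {C}. Each edge has distinct colors on its endpoints.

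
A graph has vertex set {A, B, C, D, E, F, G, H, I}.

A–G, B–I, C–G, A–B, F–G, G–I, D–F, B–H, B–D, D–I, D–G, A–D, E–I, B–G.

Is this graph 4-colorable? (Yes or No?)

The chromatic number is 4. A, B, D, G form a clique, so at least 4 colors are needed.
4 colors suffice: color 1 → {E, G, H}; color 2 → {B, C, F}; color 3 → {D}; color 4 → {A, I}.
That is already a proper 4-coloring.

Yes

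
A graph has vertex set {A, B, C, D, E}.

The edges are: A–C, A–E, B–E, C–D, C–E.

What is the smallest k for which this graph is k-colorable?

3

A, C, E form a triangle, so at least 3 colors are needed.
One proper 3-coloring: A=green, B=red, C=red, D=blue, E=blue. Every edge joins two different colors.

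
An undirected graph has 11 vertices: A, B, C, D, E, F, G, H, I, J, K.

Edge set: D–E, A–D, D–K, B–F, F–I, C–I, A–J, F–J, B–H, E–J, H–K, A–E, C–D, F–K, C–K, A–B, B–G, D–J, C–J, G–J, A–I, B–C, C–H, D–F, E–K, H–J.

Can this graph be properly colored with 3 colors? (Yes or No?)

A, D, E, J are mutually adjacent (a clique of size 4), so at least 4 colors are needed.
So 3 colors are not enough.

No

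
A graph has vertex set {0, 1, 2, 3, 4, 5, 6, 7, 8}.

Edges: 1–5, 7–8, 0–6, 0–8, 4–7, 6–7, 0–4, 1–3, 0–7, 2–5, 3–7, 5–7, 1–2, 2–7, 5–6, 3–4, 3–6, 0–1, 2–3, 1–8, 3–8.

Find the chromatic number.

3, 4, 7 are mutually adjacent, so at least 3 colors are needed.
A valid assignment using 3 colors: 0=blue, 1=red, 2=green, 3=blue, 4=green, 5=blue, 6=green, 7=red, 8=green. Every edge joins two different colors.

3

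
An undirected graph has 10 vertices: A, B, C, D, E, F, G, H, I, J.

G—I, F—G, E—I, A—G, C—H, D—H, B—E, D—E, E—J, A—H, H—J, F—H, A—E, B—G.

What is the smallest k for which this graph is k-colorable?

2

D and H are adjacent, so at least 2 colors are needed.
2 colors suffice: color 1 → {E, G, H}; color 2 → {A, B, C, D, F, I, J}. Every edge joins two different colors.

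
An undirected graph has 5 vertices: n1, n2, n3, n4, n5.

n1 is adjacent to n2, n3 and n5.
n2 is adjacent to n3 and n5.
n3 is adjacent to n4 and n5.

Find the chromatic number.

n1, n2, n3, n5 form a clique, so at least 4 colors are needed.
4 colors suffice: color red → {n3}; color blue → {n2, n4}; color green → {n5}; color yellow → {n1}. Each edge has distinct colors on its endpoints.

4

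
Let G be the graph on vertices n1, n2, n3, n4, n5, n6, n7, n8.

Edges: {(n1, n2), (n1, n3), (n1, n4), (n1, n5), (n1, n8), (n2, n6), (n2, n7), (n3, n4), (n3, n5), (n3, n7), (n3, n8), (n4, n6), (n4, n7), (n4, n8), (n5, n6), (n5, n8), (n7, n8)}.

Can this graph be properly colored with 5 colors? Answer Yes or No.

Yes

The chromatic number is 4. n1, n3, n5, n8 are pairwise adjacent (a clique of size 4), so at least 4 colors are needed.
4 colors suffice: color red → {n1, n6, n7}; color blue → {n2, n3}; color green → {n8}; color yellow → {n4, n5}.
Since 5 ≥ 4, a proper 5-coloring certainly exists.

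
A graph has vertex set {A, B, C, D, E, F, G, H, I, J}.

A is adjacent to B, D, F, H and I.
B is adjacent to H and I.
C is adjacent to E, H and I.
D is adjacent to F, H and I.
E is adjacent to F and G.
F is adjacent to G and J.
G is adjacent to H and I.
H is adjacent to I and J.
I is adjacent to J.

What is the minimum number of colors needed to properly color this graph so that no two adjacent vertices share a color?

A, D, H, I are pairwise adjacent (a clique of size 4), so at least 4 colors are needed.
4 colors suffice: color 1 → {F, H}; color 2 → {E, I}; color 3 → {A, C, G, J}; color 4 → {B, D}. No two adjacent vertices share a color.

4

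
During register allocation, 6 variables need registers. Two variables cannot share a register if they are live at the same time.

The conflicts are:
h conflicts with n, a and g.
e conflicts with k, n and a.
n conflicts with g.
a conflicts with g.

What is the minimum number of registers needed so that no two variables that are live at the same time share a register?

3

h, a, g are mutually in conflict, so at least 3 registers are needed.
A valid assignment using 3 registers: h=2, e=2, k=1, n=1, a=1, g=3. Each listed conflict is separated.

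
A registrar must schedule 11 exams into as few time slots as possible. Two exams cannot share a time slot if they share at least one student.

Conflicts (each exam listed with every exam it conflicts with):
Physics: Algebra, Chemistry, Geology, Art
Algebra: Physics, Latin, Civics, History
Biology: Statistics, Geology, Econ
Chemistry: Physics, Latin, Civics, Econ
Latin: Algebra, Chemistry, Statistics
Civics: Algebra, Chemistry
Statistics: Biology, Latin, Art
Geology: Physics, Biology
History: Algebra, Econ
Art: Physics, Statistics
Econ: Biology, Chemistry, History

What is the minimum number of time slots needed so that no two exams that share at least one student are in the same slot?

3

The cycle Latin-Statistics-Art-Physics-Algebra-Latin has odd length 5, so it cannot be 2-colored; at least 3 time slots are needed.
3 time slots suffice: Physics=2, Algebra=1, Biology=3, Chemistry=1, Latin=2, Civics=2, Statistics=1, Geology=1, History=3, Art=3, Econ=2. No two conflicting exams share a time slot.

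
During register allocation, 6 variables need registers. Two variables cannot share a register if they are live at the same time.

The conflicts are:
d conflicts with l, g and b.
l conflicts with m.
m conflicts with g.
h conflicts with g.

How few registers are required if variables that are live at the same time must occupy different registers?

d and l conflict, so at least 2 registers are needed.
2 registers suffice: register 1 → {d, m, h}; register 2 → {l, g, b}. Each listed conflict is separated.

2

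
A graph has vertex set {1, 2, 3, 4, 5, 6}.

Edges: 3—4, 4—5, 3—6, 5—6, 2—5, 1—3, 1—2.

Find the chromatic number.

The cycle 2-1-3-6-5-2 has odd length 5, so it cannot be 2-colored; at least 3 colors are needed.
3 colors suffice: 1=b, 2=c, 3=a, 4=b, 5=a, 6=b. Every edge joins two different colors.

3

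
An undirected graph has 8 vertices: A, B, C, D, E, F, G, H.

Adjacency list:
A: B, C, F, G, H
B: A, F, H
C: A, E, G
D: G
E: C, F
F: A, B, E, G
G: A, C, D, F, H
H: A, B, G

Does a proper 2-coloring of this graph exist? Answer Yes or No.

A, C, G are mutually adjacent, so at least 3 colors are needed.
So 2 colors are not enough.

No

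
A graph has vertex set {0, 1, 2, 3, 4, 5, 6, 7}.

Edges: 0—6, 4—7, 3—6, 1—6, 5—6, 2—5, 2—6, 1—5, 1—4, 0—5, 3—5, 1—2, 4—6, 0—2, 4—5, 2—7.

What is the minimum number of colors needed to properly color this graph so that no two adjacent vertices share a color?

1, 4, 5, 6 are mutually adjacent (a clique of size 4), so at least 4 colors are needed.
4 colors suffice: color a → {6, 7}; color b → {5}; color c → {2, 3, 4}; color d → {0, 1}. No two adjacent vertices share a color.

4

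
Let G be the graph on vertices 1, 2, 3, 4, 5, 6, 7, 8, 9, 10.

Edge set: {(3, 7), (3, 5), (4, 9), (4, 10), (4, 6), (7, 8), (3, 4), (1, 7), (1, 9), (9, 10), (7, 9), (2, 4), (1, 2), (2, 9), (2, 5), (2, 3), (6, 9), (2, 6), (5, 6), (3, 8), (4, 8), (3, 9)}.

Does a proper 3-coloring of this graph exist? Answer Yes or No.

No

2, 4, 6, 9 are pairwise adjacent (a clique of size 4), so at least 4 colors are needed.
So 3 colors are not enough.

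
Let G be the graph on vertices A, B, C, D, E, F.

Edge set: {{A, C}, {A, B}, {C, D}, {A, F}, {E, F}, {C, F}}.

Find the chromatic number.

3

A, C, F are pairwise adjacent, so at least 3 colors are needed.
3 colors suffice: color red → {B, D, F}; color blue → {A, E}; color green → {C}. No two adjacent vertices share a color.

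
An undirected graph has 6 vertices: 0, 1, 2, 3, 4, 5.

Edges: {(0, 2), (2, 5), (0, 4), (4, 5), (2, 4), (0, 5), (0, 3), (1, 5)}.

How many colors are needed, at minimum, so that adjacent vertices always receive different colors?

4

0, 2, 4, 5 are pairwise adjacent (a clique of size 4), so at least 4 colors are needed.
4 colors suffice: color a → {3, 5}; color b → {0, 1}; color c → {2}; color d → {4}. No two adjacent vertices share a color.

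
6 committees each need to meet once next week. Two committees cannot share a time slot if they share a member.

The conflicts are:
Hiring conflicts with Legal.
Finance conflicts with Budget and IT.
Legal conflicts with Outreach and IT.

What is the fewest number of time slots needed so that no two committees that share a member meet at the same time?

2

Legal and IT conflict, so at least 2 time slots are needed.
A valid assignment using 2 time slots: Hiring=2, Finance=1, Legal=1, Budget=2, Outreach=2, IT=2. Every pair that conflicts lands in different time slots.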